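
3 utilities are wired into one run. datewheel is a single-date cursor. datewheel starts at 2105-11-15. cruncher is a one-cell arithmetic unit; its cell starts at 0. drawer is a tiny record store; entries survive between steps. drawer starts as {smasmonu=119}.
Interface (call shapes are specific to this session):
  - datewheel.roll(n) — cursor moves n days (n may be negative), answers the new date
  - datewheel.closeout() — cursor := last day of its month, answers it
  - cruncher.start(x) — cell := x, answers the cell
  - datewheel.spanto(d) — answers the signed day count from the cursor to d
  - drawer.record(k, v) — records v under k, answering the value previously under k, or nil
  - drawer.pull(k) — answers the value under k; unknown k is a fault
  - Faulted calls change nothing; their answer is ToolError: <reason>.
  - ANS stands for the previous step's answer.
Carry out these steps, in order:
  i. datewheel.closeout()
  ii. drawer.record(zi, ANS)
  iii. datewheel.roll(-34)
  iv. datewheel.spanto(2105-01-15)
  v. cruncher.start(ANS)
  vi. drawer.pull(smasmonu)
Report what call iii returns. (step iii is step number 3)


Answer: 2105-10-27

Derivation:
# 1. datewheel.closeout() == 2105-11-30
# 2. drawer.record(k='zi', v='ANS') == nil
# 3. datewheel.roll(n='-34') == 2105-10-27
# 4. datewheel.spanto(d='2105-01-15') == -285
# 5. cruncher.start(x='ANS') == -285
# 6. drawer.pull(k='smasmonu') == 119


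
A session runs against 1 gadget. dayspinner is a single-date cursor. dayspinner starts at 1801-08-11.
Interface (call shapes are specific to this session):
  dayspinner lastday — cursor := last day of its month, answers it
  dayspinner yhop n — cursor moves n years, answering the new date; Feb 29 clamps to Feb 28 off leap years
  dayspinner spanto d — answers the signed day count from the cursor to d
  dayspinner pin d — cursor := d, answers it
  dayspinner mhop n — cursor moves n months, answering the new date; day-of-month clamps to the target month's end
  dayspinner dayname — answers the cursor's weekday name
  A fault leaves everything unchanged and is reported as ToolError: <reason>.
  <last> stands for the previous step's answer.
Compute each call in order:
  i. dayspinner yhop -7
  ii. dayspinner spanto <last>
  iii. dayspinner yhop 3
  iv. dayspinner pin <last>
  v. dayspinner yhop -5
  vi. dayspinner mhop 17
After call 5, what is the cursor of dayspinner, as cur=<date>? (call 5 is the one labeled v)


Answer: cur=1792-08-11

Derivation:
~$ dayspinner yhop n→-7
  1794-08-11
~$ dayspinner spanto d→<last>
  0
~$ dayspinner yhop n→3
  1797-08-11
~$ dayspinner pin d→<last>
  1797-08-11
~$ dayspinner yhop n→-5
  1792-08-11
~$ dayspinner mhop n→17
  1794-01-11


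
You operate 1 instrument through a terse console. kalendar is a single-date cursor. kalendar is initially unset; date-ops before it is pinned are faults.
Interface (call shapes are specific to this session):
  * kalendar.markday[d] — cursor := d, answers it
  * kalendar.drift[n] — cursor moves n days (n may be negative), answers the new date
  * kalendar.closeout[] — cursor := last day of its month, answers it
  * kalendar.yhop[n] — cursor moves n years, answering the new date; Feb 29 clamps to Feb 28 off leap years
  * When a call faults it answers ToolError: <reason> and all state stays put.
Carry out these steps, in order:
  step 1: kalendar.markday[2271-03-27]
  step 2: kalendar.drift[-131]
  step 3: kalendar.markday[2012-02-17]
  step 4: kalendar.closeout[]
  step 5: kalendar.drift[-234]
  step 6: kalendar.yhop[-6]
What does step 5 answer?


Answer: 2011-07-10

Derivation:
;; markday(2271-03-27) : 2271-03-27
;; drift(-131) : 2270-11-16
;; markday(2012-02-17) : 2012-02-17
;; closeout() : 2012-02-29
;; drift(-234) : 2011-07-10
;; yhop(-6) : 2005-07-10


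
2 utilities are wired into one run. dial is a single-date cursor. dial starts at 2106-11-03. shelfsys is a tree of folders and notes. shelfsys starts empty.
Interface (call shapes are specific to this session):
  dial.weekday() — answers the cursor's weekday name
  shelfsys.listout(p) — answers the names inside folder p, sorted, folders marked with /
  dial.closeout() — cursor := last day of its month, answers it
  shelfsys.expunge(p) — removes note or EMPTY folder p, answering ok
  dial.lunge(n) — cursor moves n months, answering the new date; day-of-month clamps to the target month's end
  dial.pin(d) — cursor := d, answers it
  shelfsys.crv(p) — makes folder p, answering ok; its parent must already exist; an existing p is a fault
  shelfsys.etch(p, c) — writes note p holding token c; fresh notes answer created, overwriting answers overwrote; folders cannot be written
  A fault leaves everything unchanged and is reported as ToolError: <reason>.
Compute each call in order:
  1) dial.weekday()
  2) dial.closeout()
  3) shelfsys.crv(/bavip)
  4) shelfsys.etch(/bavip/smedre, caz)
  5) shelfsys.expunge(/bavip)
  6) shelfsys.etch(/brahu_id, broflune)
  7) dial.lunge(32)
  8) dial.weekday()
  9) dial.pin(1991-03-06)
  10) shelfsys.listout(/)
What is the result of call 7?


>> weekday()
<< Wednesday
>> closeout()
<< 2106-11-30
>> crv(p→/bavip)
<< ok
>> etch(p→/bavip/smedre, c→caz)
<< created
>> expunge(p→/bavip)
<< ToolError: not empty
>> etch(p→/brahu_id, c→broflune)
<< created
>> lunge(n→32)
<< 2109-07-30
>> weekday()
<< Tuesday
>> pin(d→1991-03-06)
<< 1991-03-06
>> listout(p→/)
<< [bavip/, brahu_id]

Answer: 2109-07-30


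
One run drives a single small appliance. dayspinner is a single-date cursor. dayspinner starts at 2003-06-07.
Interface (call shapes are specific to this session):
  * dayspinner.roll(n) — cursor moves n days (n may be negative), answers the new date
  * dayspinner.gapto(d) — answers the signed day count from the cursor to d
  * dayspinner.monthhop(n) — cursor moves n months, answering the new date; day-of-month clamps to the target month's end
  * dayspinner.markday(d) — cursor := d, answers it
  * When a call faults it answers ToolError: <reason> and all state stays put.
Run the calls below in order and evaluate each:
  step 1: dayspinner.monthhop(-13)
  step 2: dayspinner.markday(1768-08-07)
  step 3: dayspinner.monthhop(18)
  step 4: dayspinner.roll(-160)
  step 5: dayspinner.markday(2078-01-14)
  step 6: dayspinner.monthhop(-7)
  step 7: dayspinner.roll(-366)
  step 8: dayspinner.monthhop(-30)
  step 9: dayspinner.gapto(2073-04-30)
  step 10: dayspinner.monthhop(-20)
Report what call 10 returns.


Answer: 2072-04-13

Derivation:
-> dayspinner.monthhop(n=-13)
<- 2002-05-07
-> dayspinner.markday(d=1768-08-07)
<- 1768-08-07
-> dayspinner.monthhop(n=18)
<- 1770-02-07
-> dayspinner.roll(n=-160)
<- 1769-08-31
-> dayspinner.markday(d=2078-01-14)
<- 2078-01-14
-> dayspinner.monthhop(n=-7)
<- 2077-06-14
-> dayspinner.roll(n=-366)
<- 2076-06-13
-> dayspinner.monthhop(n=-30)
<- 2073-12-13
-> dayspinner.gapto(d=2073-04-30)
<- -227
-> dayspinner.monthhop(n=-20)
<- 2072-04-13


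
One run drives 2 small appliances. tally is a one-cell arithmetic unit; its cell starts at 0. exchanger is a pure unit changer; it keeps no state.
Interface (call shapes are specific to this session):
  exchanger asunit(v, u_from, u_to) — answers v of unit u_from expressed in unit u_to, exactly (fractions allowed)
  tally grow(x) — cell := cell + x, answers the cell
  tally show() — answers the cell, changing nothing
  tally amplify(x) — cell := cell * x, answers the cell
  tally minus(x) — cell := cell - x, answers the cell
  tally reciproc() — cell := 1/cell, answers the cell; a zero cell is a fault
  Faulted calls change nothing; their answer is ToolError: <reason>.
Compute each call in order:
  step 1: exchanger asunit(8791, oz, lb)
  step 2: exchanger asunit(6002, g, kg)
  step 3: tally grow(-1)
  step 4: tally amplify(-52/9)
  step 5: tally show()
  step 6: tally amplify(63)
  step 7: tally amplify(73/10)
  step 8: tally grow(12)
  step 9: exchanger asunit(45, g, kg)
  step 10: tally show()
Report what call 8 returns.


Answer: 13346/5

Derivation:
// exchanger asunit(v='8791', u_from='oz', u_to='lb') -> 8791/16
// exchanger asunit(v='6002', u_from='g', u_to='kg') -> 3001/500
// tally grow(x='-1') -> -1
// tally amplify(x='-52/9') -> 52/9
// tally show() -> 52/9
// tally amplify(x='63') -> 364
// tally amplify(x='73/10') -> 13286/5
// tally grow(x='12') -> 13346/5
// exchanger asunit(v='45', u_from='g', u_to='kg') -> 9/200
// tally show() -> 13346/5


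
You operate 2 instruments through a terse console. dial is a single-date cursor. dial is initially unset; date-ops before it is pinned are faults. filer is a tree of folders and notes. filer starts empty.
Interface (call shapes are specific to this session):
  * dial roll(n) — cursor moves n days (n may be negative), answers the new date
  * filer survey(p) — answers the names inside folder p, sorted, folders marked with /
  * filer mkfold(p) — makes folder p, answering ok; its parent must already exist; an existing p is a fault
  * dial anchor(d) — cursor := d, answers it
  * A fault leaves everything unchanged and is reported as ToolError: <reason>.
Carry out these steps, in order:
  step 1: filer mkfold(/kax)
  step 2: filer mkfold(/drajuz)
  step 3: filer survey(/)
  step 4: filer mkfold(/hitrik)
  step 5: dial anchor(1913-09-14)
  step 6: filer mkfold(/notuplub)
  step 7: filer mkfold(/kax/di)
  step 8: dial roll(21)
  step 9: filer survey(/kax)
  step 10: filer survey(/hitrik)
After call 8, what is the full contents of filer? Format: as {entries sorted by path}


Answer: {drajuz/, hitrik/, kax/, kax/di/, notuplub/}

Derivation:
% filer mkfold(p→/kax) : ok
% filer mkfold(p→/drajuz) : ok
% filer survey(p→/) : [drajuz/, kax/]
% filer mkfold(p→/hitrik) : ok
% dial anchor(d→1913-09-14) : 1913-09-14
% filer mkfold(p→/notuplub) : ok
% filer mkfold(p→/kax/di) : ok
% dial roll(n→21) : 1913-10-05
% filer survey(p→/kax) : [di/]
% filer survey(p→/hitrik) : []


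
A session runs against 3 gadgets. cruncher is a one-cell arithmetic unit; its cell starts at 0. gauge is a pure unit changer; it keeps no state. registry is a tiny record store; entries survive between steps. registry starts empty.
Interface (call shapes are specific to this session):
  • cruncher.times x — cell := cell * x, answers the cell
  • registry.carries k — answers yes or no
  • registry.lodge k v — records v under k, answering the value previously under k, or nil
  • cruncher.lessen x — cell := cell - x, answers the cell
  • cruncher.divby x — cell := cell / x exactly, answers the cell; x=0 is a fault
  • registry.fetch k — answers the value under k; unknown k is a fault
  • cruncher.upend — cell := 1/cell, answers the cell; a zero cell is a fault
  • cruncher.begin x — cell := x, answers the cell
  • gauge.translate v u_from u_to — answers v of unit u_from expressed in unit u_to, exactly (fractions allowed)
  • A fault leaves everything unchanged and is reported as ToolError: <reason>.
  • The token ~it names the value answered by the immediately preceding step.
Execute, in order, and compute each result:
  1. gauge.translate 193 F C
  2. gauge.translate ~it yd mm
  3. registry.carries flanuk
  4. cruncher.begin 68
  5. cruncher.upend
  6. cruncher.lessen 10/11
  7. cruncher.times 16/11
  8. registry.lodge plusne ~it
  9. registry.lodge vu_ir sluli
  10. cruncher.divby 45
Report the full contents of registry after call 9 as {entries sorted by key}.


Answer: {plusne=-2676/2057, vu_ir=sluli}

Derivation:
CALL gauge.translate[v='193'; u_from='F'; u_to='C']
RET  805/9
CALL gauge.translate[v='~it'; u_from='yd'; u_to='mm']
RET  81788
CALL registry.carries[k='flanuk']
RET  no
CALL cruncher.begin[x='68']
RET  68
CALL cruncher.upend[]
RET  1/68
CALL cruncher.lessen[x='10/11']
RET  -669/748
CALL cruncher.times[x='16/11']
RET  -2676/2057
CALL registry.lodge[k='plusne'; v='~it']
RET  nil
CALL registry.lodge[k='vu_ir'; v='sluli']
RET  nil
CALL cruncher.divby[x='45']
RET  -892/30855


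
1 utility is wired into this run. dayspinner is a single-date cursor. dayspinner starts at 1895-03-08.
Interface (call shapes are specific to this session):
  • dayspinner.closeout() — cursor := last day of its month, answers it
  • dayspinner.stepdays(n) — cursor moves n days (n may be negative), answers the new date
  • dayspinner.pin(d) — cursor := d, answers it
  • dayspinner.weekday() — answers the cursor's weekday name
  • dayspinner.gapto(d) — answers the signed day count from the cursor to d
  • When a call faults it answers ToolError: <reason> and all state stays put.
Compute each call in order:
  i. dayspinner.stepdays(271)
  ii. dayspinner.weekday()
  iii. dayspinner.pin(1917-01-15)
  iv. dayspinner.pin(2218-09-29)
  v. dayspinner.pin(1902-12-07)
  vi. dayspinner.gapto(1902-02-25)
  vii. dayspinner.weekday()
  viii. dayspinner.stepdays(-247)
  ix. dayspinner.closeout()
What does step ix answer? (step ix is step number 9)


Act: stepdays[n='271']
Obs: 1895-12-04
Act: weekday[]
Obs: Wednesday
Act: pin[d='1917-01-15']
Obs: 1917-01-15
Act: pin[d='2218-09-29']
Obs: 2218-09-29
Act: pin[d='1902-12-07']
Obs: 1902-12-07
Act: gapto[d='1902-02-25']
Obs: -285
Act: weekday[]
Obs: Sunday
Act: stepdays[n='-247']
Obs: 1902-04-04
Act: closeout[]
Obs: 1902-04-30

Answer: 1902-04-30


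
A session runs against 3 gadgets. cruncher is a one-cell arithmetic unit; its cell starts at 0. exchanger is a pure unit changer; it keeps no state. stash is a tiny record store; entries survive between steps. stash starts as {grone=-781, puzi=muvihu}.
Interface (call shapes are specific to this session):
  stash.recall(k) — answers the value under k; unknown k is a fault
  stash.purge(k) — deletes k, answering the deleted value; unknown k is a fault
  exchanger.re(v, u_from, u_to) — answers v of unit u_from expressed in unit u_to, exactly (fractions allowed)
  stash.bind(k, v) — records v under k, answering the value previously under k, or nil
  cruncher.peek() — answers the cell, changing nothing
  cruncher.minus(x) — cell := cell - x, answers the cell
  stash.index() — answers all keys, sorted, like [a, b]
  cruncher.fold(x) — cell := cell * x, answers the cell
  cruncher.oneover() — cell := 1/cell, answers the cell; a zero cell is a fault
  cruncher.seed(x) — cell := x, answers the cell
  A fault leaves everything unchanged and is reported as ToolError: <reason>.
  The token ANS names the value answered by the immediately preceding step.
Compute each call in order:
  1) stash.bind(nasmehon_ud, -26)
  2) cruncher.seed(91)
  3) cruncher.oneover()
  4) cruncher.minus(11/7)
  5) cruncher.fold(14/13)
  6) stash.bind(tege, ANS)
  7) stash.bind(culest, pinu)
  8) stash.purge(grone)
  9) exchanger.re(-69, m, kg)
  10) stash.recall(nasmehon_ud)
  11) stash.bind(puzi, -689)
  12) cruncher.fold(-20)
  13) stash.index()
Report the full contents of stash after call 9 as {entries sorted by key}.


Answer: {culest=pinu, nasmehon_ud=-26, puzi=muvihu, tege=-284/169}

Derivation:
% 1. stash.bind(k: nasmehon_ud, v: -26) : nil
% 2. cruncher.seed(x: 91) : 91
% 3. cruncher.oneover() : 1/91
% 4. cruncher.minus(x: 11/7) : -142/91
% 5. cruncher.fold(x: 14/13) : -284/169
% 6. stash.bind(k: tege, v: ANS) : nil
% 7. stash.bind(k: culest, v: pinu) : nil
% 8. stash.purge(k: grone) : -781
% 9. exchanger.re(v: -69, u_from: m, u_to: kg) : ToolError: incompatible units
% 10. stash.recall(k: nasmehon_ud) : -26
% 11. stash.bind(k: puzi, v: -689) : muvihu
% 12. cruncher.fold(x: -20) : 5680/169
% 13. stash.index() : [culest, nasmehon_ud, puzi, tege]


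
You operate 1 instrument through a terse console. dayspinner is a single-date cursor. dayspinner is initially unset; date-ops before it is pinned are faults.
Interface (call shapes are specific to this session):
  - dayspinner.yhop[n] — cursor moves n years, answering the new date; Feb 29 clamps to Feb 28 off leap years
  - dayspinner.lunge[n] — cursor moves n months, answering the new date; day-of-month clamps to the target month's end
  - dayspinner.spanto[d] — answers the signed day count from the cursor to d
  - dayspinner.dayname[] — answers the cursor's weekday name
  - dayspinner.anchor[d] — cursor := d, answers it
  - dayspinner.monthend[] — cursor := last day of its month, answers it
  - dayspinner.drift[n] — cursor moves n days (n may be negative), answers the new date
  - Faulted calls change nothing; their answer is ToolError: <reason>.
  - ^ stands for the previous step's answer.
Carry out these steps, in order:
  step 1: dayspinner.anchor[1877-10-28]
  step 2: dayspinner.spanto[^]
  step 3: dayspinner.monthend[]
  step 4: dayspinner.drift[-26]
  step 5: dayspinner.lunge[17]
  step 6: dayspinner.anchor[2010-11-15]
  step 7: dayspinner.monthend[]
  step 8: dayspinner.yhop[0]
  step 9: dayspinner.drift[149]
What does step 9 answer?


Answer: 2011-04-28

Derivation:
I use dayspinner.anchor on 1877-10-28, and see 1877-10-28.
I invoke dayspinner.spanto on ^, yielding 0.
Using dayspinner.monthend(), yielding 1877-10-31.
Invoking dayspinner.drift on -26, and see 1877-10-05.
I run dayspinner.lunge on 17, yielding 1879-03-05.
Calling dayspinner.anchor on 2010-11-15, — result: 2010-11-15.
Now I run dayspinner.monthend, which returns 2010-11-30.
I run dayspinner.yhop on 0, and observe 2010-11-30.
I call dayspinner.drift on 149, and see 2011-04-28.


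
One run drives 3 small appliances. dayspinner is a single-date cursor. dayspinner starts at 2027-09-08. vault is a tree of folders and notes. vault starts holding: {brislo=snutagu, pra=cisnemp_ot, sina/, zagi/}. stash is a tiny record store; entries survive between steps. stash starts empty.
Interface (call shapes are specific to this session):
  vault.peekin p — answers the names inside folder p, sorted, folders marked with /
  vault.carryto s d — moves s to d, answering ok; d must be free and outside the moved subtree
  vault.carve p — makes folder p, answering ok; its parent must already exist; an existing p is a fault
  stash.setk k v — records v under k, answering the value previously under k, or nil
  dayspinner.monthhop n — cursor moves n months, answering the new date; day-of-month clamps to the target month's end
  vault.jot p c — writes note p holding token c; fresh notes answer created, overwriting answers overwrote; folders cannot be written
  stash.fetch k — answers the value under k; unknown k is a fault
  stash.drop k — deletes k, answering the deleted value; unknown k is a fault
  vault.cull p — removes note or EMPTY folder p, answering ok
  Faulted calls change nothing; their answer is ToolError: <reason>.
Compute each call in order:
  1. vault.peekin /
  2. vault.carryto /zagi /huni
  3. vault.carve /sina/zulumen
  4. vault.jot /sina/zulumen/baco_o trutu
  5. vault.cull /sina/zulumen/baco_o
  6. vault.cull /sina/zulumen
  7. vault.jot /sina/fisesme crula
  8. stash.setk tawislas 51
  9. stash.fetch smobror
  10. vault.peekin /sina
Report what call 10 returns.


Answer: [fisesme]

Derivation:
> peekin /
[out] [brislo, pra, sina/, zagi/]
> carryto /zagi /huni
[out] ok
> carve /sina/zulumen
[out] ok
> jot /sina/zulumen/baco_o trutu
[out] created
> cull /sina/zulumen/baco_o
[out] ok
> cull /sina/zulumen
[out] ok
> jot /sina/fisesme crula
[out] created
> setk tawislas 51
[out] nil
> fetch smobror
[out] ToolError: no such key smobror
> peekin /sina
[out] [fisesme]


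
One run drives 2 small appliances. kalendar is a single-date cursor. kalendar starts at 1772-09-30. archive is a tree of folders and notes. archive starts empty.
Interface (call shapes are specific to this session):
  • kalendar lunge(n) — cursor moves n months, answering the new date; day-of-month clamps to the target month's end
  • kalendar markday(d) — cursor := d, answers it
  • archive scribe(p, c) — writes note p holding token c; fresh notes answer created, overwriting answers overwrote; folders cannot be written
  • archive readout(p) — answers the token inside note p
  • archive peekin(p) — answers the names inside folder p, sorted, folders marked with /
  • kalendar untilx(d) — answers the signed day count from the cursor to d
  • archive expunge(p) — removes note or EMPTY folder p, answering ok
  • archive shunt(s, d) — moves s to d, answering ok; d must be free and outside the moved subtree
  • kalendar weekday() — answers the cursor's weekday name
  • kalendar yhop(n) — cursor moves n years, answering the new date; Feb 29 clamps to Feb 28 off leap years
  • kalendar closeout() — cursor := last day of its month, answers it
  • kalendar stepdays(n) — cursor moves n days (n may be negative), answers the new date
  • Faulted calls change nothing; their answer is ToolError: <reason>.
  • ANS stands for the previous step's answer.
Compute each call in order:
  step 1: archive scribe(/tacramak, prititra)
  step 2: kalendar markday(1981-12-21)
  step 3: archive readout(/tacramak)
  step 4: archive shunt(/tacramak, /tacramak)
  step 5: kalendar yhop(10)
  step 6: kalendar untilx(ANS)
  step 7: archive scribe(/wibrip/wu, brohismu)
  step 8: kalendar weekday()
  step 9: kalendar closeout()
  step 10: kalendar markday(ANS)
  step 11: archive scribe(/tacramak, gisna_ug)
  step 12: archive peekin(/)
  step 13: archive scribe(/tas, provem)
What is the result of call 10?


;; 1. archive scribe(p=/tacramak, c=prititra) : created
;; 2. kalendar markday(d=1981-12-21) : 1981-12-21
;; 3. archive readout(p=/tacramak) : prititra
;; 4. archive shunt(s=/tacramak, d=/tacramak) : ToolError: exists
;; 5. kalendar yhop(n=10) : 1991-12-21
;; 6. kalendar untilx(d=ANS) : 0
;; 7. archive scribe(p=/wibrip/wu, c=brohismu) : ToolError: no parent
;; 8. kalendar weekday() : Saturday
;; 9. kalendar closeout() : 1991-12-31
;; 10. kalendar markday(d=ANS) : 1991-12-31
;; 11. archive scribe(p=/tacramak, c=gisna_ug) : overwrote
;; 12. archive peekin(p=/) : [tacramak]
;; 13. archive scribe(p=/tas, c=provem) : created

Answer: 1991-12-31


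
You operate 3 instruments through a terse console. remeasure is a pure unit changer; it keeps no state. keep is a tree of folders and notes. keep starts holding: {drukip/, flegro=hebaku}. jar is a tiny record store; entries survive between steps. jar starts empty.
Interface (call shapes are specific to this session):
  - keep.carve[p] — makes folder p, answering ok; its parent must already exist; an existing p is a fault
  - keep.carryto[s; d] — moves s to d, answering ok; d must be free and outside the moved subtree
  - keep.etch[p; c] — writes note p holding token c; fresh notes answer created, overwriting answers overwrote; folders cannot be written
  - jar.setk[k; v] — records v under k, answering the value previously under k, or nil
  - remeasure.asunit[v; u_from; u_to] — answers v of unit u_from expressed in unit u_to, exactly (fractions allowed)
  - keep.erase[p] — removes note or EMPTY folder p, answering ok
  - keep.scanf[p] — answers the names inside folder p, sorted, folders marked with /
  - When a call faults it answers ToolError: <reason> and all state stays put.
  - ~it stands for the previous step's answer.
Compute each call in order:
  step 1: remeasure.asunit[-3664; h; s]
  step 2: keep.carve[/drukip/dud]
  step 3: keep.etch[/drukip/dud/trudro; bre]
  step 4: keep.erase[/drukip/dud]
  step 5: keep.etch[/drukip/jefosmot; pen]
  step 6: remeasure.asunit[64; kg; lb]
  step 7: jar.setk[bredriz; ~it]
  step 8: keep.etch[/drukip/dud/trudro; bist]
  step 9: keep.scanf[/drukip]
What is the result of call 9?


Answer: [dud/, jefosmot]

Derivation:
I run remeasure.asunit on -3664, h, s, — result: -13190400.
I try keep.carve on /drukip/dud, → ok.
I call keep.etch on /drukip/dud/trudro, bre, and see created.
I use keep.erase on /drukip/dud, and see ToolError: not empty.
I call keep.etch on /drukip/jefosmot, pen, — result: created.
Now I run remeasure.asunit on 64, kg, lb, → 6400000000/45359237.
Using jar.setk on bredriz, ~it, yielding nil.
Now I run keep.etch on /drukip/dud/trudro, bist: overwrote.
Calling keep.scanf on /drukip, and see [dud/, jefosmot].


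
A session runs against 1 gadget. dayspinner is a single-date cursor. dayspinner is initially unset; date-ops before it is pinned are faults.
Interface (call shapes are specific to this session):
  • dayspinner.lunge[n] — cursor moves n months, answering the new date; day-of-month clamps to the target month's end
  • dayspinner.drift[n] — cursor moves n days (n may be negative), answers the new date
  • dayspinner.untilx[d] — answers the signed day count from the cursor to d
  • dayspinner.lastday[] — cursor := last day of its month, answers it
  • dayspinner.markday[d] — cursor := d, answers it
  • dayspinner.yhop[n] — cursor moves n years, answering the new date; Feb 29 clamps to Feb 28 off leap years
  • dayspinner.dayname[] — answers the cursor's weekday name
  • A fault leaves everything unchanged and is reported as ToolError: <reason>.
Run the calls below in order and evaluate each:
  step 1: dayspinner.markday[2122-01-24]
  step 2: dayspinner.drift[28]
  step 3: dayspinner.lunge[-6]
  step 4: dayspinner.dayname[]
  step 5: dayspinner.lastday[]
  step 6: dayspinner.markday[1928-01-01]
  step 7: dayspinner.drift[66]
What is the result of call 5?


Answer: 2121-08-31

Derivation:
$ dayspinner.markday d: 2122-01-24
  2122-01-24
$ dayspinner.drift n: 28
  2122-02-21
$ dayspinner.lunge n: -6
  2121-08-21
$ dayspinner.dayname
  Thursday
$ dayspinner.lastday
  2121-08-31
$ dayspinner.markday d: 1928-01-01
  1928-01-01
$ dayspinner.drift n: 66
  1928-03-07


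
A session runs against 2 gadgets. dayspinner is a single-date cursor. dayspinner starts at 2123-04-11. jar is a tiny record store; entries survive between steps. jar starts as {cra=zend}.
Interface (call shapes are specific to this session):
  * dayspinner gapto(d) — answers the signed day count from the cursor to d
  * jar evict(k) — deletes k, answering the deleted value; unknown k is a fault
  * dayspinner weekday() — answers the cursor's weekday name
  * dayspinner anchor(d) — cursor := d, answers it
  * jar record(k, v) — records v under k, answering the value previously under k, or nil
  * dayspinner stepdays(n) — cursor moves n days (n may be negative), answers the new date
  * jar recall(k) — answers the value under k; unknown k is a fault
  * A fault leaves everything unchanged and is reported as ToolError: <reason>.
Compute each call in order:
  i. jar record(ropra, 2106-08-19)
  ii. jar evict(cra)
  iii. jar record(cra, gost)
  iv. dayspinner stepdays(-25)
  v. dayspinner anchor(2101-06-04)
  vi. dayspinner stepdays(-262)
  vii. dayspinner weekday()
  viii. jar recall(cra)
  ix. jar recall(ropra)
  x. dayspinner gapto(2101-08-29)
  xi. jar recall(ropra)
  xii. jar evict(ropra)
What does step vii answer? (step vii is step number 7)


// jar record(k→ropra, v→2106-08-19) ~> nil
// jar evict(k→cra) ~> zend
// jar record(k→cra, v→gost) ~> nil
// dayspinner stepdays(n→-25) ~> 2123-03-17
// dayspinner anchor(d→2101-06-04) ~> 2101-06-04
// dayspinner stepdays(n→-262) ~> 2100-09-15
// dayspinner weekday() ~> Wednesday
// jar recall(k→cra) ~> gost
// jar recall(k→ropra) ~> 2106-08-19
// dayspinner gapto(d→2101-08-29) ~> 348
// jar recall(k→ropra) ~> 2106-08-19
// jar evict(k→ropra) ~> 2106-08-19

Answer: Wednesday


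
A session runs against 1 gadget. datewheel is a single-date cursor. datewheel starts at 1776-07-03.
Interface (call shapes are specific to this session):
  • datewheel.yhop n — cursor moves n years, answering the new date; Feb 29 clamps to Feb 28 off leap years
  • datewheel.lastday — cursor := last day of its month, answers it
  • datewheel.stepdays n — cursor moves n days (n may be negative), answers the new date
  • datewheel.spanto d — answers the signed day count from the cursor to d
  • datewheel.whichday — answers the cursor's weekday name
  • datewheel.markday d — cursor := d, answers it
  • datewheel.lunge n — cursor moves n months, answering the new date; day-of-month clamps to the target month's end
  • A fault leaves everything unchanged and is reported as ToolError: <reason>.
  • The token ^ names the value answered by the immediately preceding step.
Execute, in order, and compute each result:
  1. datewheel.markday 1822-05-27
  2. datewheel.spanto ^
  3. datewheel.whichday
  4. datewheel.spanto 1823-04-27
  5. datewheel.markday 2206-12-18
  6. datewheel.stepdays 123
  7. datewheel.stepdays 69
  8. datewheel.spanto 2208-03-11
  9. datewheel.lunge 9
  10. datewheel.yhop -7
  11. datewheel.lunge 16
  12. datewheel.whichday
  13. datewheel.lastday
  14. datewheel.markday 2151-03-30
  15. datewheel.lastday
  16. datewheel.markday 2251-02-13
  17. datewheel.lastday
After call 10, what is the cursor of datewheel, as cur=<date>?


Answer: cur=2201-03-28

Derivation:
~$ datewheel.markday 1822-05-27
:: 1822-05-27
~$ datewheel.spanto ^
:: 0
~$ datewheel.whichday
:: Monday
~$ datewheel.spanto 1823-04-27
:: 335
~$ datewheel.markday 2206-12-18
:: 2206-12-18
~$ datewheel.stepdays 123
:: 2207-04-20
~$ datewheel.stepdays 69
:: 2207-06-28
~$ datewheel.spanto 2208-03-11
:: 257
~$ datewheel.lunge 9
:: 2208-03-28
~$ datewheel.yhop -7
:: 2201-03-28
~$ datewheel.lunge 16
:: 2202-07-28
~$ datewheel.whichday
:: Wednesday
~$ datewheel.lastday
:: 2202-07-31
~$ datewheel.markday 2151-03-30
:: 2151-03-30
~$ datewheel.lastday
:: 2151-03-31
~$ datewheel.markday 2251-02-13
:: 2251-02-13
~$ datewheel.lastday
:: 2251-02-28


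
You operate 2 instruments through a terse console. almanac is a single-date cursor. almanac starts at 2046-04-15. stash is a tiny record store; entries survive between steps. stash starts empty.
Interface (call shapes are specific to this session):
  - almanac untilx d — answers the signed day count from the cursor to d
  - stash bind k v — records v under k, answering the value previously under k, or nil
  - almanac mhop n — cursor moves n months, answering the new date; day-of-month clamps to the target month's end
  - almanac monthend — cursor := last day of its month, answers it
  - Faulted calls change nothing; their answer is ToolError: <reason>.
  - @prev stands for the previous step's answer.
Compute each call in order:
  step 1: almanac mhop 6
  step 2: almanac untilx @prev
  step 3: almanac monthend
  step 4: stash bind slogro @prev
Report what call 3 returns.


-> almanac mhop(n: 6)
<- 2046-10-15
-> almanac untilx(d: @prev)
<- 0
-> almanac monthend()
<- 2046-10-31
-> stash bind(k: slogro, v: @prev)
<- nil

Answer: 2046-10-31


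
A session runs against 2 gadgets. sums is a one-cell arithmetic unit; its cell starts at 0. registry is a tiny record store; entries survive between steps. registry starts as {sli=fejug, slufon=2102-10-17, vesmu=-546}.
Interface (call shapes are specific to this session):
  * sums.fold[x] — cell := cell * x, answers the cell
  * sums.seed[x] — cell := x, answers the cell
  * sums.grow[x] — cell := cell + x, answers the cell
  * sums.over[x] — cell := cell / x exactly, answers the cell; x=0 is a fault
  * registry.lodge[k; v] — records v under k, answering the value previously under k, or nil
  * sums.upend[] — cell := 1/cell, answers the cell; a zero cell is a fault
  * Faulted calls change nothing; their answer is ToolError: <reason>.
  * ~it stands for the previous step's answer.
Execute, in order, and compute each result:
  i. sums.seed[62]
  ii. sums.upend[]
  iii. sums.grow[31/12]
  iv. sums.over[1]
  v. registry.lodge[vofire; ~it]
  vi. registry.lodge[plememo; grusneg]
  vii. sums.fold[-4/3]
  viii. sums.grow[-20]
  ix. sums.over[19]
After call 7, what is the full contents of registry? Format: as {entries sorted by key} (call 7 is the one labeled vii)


~$ sums.seed x→62
  62
~$ sums.upend
  1/62
~$ sums.grow x→31/12
  967/372
~$ sums.over x→1
  967/372
~$ registry.lodge k→vofire v→~it
  nil
~$ registry.lodge k→plememo v→grusneg
  nil
~$ sums.fold x→-4/3
  -967/279
~$ sums.grow x→-20
  -6547/279
~$ sums.over x→19
  -6547/5301

Answer: {plememo=grusneg, sli=fejug, slufon=2102-10-17, vesmu=-546, vofire=967/372}


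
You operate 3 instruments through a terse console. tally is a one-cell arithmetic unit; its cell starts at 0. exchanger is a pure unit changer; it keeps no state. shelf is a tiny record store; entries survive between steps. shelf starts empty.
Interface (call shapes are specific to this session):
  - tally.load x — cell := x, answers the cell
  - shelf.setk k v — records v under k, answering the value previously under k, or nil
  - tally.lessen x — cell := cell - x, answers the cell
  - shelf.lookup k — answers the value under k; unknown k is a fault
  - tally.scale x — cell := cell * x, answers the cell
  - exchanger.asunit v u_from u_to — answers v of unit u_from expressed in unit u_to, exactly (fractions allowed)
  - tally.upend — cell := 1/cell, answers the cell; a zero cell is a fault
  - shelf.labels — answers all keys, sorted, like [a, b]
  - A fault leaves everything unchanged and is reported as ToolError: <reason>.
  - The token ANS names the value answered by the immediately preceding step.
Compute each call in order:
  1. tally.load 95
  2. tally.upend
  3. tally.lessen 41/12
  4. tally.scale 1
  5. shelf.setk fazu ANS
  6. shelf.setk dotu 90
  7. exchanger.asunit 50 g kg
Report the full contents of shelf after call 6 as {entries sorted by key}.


Answer: {dotu=90, fazu=-3883/1140}

Derivation:
-> tally.load(x='95')
<- 95
-> tally.upend()
<- 1/95
-> tally.lessen(x='41/12')
<- -3883/1140
-> tally.scale(x='1')
<- -3883/1140
-> shelf.setk(k='fazu', v='ANS')
<- nil
-> shelf.setk(k='dotu', v='90')
<- nil
-> exchanger.asunit(v='50', u_from='g', u_to='kg')
<- 1/20


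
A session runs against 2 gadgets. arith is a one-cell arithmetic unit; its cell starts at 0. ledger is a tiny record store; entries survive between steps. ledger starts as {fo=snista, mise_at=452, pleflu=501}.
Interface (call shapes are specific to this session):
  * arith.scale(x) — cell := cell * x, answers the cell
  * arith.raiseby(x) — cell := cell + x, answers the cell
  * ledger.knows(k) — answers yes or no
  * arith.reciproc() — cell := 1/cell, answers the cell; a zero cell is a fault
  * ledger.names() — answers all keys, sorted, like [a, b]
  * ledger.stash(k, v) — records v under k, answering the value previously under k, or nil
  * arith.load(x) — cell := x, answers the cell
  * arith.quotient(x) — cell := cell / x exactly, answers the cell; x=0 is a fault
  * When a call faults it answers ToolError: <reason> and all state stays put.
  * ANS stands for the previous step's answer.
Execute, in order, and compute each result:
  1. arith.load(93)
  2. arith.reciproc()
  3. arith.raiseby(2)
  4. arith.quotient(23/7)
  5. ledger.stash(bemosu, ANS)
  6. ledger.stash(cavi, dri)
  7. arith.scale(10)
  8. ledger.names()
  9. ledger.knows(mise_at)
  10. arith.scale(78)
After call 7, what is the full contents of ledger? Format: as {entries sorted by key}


Answer: {bemosu=1309/2139, cavi=dri, fo=snista, mise_at=452, pleflu=501}

Derivation:
>>> arith.load x=93
  93
>>> arith.reciproc
  1/93
>>> arith.raiseby x=2
  187/93
>>> arith.quotient x=23/7
  1309/2139
>>> ledger.stash k=bemosu v=ANS
  nil
>>> ledger.stash k=cavi v=dri
  nil
>>> arith.scale x=10
  13090/2139
>>> ledger.names
  [bemosu, cavi, fo, mise_at, pleflu]
>>> ledger.knows k=mise_at
  yes
>>> arith.scale x=78
  340340/713


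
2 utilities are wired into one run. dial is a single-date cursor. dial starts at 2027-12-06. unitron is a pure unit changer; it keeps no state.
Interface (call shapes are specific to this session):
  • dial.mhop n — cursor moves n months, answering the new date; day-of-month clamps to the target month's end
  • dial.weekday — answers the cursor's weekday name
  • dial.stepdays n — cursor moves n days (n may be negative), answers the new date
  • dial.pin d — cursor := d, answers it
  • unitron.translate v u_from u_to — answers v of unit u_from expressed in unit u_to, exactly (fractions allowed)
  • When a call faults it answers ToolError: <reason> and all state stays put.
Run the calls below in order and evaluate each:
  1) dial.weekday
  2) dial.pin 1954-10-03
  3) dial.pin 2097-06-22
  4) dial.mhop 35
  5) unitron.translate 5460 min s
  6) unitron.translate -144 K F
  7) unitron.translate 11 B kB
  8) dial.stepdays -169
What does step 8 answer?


Answer: 2099-12-04

Derivation:
Step: dial.weekday[]
Result: Monday
Step: dial.pin[d=1954-10-03]
Result: 1954-10-03
Step: dial.pin[d=2097-06-22]
Result: 2097-06-22
Step: dial.mhop[n=35]
Result: 2100-05-22
Step: unitron.translate[v=5460; u_from=min; u_to=s]
Result: 327600
Step: unitron.translate[v=-144; u_from=K; u_to=F]
Result: -71887/100
Step: unitron.translate[v=11; u_from=B; u_to=kB]
Result: 11/1000
Step: dial.stepdays[n=-169]
Result: 2099-12-04


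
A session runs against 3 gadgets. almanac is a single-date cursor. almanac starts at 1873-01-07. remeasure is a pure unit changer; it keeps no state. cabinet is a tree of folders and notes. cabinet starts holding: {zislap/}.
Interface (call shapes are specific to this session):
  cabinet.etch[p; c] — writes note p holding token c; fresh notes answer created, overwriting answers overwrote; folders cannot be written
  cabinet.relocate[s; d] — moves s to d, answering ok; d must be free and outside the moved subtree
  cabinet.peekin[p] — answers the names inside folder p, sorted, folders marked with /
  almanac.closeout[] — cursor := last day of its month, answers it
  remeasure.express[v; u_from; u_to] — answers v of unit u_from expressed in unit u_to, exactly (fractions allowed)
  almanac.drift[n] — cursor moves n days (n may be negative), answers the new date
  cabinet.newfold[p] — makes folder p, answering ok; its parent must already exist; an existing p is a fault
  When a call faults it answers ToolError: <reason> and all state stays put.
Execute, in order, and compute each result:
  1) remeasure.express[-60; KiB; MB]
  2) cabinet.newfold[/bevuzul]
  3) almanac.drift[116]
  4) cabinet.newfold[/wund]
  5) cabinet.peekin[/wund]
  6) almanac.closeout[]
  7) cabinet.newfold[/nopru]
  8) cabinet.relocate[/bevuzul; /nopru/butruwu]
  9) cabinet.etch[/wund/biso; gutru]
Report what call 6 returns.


Do: remeasure.express[v=-60; u_from=KiB; u_to=MB]
See: -192/3125
Do: cabinet.newfold[p=/bevuzul]
See: ok
Do: almanac.drift[n=116]
See: 1873-05-03
Do: cabinet.newfold[p=/wund]
See: ok
Do: cabinet.peekin[p=/wund]
See: []
Do: almanac.closeout[]
See: 1873-05-31
Do: cabinet.newfold[p=/nopru]
See: ok
Do: cabinet.relocate[s=/bevuzul; d=/nopru/butruwu]
See: ok
Do: cabinet.etch[p=/wund/biso; c=gutru]
See: created

Answer: 1873-05-31


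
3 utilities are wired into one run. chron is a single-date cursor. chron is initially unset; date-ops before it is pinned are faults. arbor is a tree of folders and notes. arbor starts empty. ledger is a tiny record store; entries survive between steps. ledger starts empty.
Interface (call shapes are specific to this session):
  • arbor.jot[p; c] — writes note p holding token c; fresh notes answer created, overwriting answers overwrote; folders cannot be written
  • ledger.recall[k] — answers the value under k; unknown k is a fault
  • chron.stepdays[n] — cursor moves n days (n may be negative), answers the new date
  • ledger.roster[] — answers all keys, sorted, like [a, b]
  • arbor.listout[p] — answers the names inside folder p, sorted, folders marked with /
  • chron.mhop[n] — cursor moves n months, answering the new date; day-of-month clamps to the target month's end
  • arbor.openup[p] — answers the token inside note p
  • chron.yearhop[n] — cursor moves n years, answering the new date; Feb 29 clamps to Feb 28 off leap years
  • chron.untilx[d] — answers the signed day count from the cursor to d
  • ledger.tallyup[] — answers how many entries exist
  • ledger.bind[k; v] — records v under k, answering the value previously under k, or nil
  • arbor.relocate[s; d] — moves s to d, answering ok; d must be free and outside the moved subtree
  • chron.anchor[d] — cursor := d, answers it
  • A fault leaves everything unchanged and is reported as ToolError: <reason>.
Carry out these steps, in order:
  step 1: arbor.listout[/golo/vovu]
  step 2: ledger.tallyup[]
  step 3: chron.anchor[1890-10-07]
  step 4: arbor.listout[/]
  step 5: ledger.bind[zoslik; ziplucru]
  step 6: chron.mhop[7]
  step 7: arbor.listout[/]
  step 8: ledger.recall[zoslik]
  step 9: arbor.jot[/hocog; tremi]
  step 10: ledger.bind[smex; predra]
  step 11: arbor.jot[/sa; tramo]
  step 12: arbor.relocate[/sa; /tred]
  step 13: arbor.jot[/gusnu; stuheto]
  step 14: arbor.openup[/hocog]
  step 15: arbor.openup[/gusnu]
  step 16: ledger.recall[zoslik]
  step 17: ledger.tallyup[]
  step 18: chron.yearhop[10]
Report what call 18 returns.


Answer: 1901-05-07

Derivation:
Act: arbor.listout[p: /golo/vovu]
Obs: ToolError: not found
Act: ledger.tallyup[]
Obs: 0
Act: chron.anchor[d: 1890-10-07]
Obs: 1890-10-07
Act: arbor.listout[p: /]
Obs: []
Act: ledger.bind[k: zoslik; v: ziplucru]
Obs: nil
Act: chron.mhop[n: 7]
Obs: 1891-05-07
Act: arbor.listout[p: /]
Obs: []
Act: ledger.recall[k: zoslik]
Obs: ziplucru
Act: arbor.jot[p: /hocog; c: tremi]
Obs: created
Act: ledger.bind[k: smex; v: predra]
Obs: nil
Act: arbor.jot[p: /sa; c: tramo]
Obs: created
Act: arbor.relocate[s: /sa; d: /tred]
Obs: ok
Act: arbor.jot[p: /gusnu; c: stuheto]
Obs: created
Act: arbor.openup[p: /hocog]
Obs: tremi
Act: arbor.openup[p: /gusnu]
Obs: stuheto
Act: ledger.recall[k: zoslik]
Obs: ziplucru
Act: ledger.tallyup[]
Obs: 2
Act: chron.yearhop[n: 10]
Obs: 1901-05-07
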